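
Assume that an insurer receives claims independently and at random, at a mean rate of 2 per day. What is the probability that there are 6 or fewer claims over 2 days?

Over the interval, μ = 2 × 2 = 4 (2 days).
P(N ≤ 6) = Σ_{j=0}^{6} e^(−μ) μ^j/j! ≈ 0.8893.

0.8893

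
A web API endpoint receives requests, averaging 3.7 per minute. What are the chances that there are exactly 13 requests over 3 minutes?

0.0942

Over the interval, μ = 3.7 × 3 = 11.1 (3 minutes).
P(N = 13) = e^(−μ) μ^13/13! = e^(−11.1) · 11.1^13/6227020800 ≈ 0.0942.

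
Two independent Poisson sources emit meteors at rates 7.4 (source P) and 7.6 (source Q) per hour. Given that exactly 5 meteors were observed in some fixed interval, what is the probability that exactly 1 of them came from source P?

0.1626

Given the total, each event is independently from source P with probability p = λ_P/(λ_P+λ_Q) = 7.4/15 ≈ 0.4933.
So K ~ Binomial(5, 7.4/15): P(K = 1) = C(5,1) · (7.4/15)^1 · (7.6/15)^4 ≈ 0.1626.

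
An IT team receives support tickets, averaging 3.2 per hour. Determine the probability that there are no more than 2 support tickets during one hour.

With mean μ = 3.2 per hour,
P(N ≤ 2) = Σ_{j=0}^{2} e^(−μ) μ^j/j! ≈ 0.3799.

0.3799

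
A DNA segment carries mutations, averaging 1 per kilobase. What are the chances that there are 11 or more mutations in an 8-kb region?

Over the interval, μ = 1 × 8 = 8 (an 8-kb region = 8 kilobases).
P(N ≥ 11) = 1 − P(N ≤ 10) = 1 − Σ_{j=0}^{10} e^(−μ) μ^j/j! ≈ 0.1841.

0.1841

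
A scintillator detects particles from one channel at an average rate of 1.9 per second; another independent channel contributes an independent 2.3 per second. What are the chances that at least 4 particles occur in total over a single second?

Independent Poisson processes superpose: combined rate λ = 1.9 + 2.3 = 4.2 per second.
So μ = 4.2.
P(N ≥ 4) = 1 − P(N ≤ 3) ≈ 0.6046.

0.6046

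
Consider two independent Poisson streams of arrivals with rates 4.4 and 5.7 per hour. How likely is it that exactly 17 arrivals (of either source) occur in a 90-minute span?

Independent Poisson processes superpose: combined rate λ = 4.4 + 5.7 = 10.1 per hour.
Over the interval, μ = 10.1 × 1.5 = 15.15 (a 90-minute span = 1.5 hours).
P(N = 17) = e^(−15.15) · 15.15^17/17! ≈ 0.0864.

0.0864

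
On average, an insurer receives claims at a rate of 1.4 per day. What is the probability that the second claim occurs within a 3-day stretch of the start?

Over the interval, μ = 1.4 × 3 = 4.2 (a 3-day stretch = 3 days).
The second arrival falls in the interval iff at least 2 events occur there: P(S_2 ≤ t) = P(N ≥ 2) = 1 − P(N ≤ 1) ≈ 0.9220.

0.9220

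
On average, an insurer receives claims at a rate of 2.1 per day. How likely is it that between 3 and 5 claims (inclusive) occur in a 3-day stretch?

Over the interval, μ = 2.1 × 3 = 6.3 (a 3-day stretch = 3 days).
P(3 ≤ N ≤ 5) = Σ_{j=3}^{5} e^(−6.3) · 6.3^j/j! ≈ 0.3489.

0.3489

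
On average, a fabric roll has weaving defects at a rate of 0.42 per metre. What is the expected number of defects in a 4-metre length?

1.68

E[N] = λt = 0.42 × 4 = 1.68 (a 4-metre length = 4 metres).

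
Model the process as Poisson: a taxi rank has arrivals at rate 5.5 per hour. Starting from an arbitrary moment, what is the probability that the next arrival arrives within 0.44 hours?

0.9111

Inter-arrival times are exponential with rate λ = 5.5 per hour.
P(T ≤ 0.44) = 1 − e^(−λt) = 1 − e^(−5.5 × 0.44) = 1 − e^(−2.42) ≈ 0.9111.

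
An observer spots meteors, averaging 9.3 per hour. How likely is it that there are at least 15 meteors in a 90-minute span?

0.4243

Over the interval, μ = 9.3 × 1.5 = 13.95 (a 90-minute span = 1.5 hours).
P(N ≥ 15) = 1 − P(N ≤ 14) = 1 − Σ_{j=0}^{14} e^(−μ) μ^j/j! ≈ 0.4243.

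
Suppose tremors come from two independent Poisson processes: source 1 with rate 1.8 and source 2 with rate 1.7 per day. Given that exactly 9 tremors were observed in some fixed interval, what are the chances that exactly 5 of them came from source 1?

0.2523

Given the total, each event is independently from source 1 with probability p = λ_1/(λ_1+λ_2) = 1.8/3.5 ≈ 0.5143.
So K ~ Binomial(9, 1.8/3.5): P(K = 5) = C(9,5) · (1.8/3.5)^5 · (1.7/3.5)^4 ≈ 0.2523.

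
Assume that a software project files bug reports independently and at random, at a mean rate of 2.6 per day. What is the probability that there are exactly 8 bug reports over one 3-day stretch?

0.1392

Over the interval, μ = 2.6 × 3 = 7.8 (a 3-day stretch = 3 days).
P(N = 8) = e^(−μ) μ^8/8! = e^(−7.8) · 7.8^8/40320 ≈ 0.1392.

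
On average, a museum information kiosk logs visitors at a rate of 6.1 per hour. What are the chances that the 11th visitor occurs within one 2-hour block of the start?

0.6734

Over the interval, μ = 6.1 × 2 = 12.2 (a 2-hour block = 2 hours).
The 11th arrival falls in the interval iff at least 11 events occur there: P(S_11 ≤ t) = P(N ≥ 11) = 1 − P(N ≤ 10) ≈ 0.6734.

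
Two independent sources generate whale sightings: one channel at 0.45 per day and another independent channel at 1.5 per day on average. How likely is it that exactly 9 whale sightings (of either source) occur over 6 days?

Independent Poisson processes superpose: combined rate λ = 0.45 + 1.5 = 1.95 per day.
Over the interval, μ = 1.95 × 6 = 11.7 (6 days).
P(N = 9) = e^(−11.7) · 11.7^9/9! ≈ 0.0939.

0.0939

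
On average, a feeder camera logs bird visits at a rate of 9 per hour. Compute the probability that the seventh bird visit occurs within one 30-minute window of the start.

0.1689

Over the interval, μ = 9 × 0.5 = 4.5 (a 30-minute window = 0.5 hours).
The seventh arrival falls in the interval iff at least 7 events occur there: P(S_7 ≤ t) = P(N ≥ 7) = 1 − P(N ≤ 6) ≈ 0.1689.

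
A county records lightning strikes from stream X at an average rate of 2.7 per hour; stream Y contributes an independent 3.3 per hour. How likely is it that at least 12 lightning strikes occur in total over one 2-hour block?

0.5384

Independent Poisson processes superpose: combined rate λ = 2.7 + 3.3 = 6 per hour.
Over the interval, μ = 6 × 2 = 12 (a 2-hour block = 2 hours).
P(N ≥ 12) = 1 − P(N ≤ 11) ≈ 0.5384.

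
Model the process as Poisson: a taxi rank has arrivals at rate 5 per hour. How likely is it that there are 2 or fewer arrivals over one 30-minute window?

0.5438

Over the interval, μ = 5 × 0.5 = 2.5 (a 30-minute window = 0.5 hours).
P(N ≤ 2) = Σ_{j=0}^{2} e^(−μ) μ^j/j! ≈ 0.5438.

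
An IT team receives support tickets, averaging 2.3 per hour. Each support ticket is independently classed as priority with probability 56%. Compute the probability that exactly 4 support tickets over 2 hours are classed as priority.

0.1396

Thinning: the support tickets that are classed as priority themselves form a Poisson process with rate 0.56 × 2.3 = 1.288 per hour.
Over the interval, μ = 1.288 × 2 = 2.576 (2 hours).
P(N = 4) = e^(−2.576) · 2.576^4/4! ≈ 0.1396.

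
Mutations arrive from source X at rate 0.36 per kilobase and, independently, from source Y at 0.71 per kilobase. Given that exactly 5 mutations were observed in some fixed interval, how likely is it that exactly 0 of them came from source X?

0.1286

Given the total, each event is independently from source X with probability p = λ_X/(λ_X+λ_Y) = 0.36/1.07 ≈ 0.3364.
So K ~ Binomial(5, 0.36/1.07): P(K = 0) = C(5,0) · (0.36/1.07)^0 · (0.71/1.07)^5 ≈ 0.1286.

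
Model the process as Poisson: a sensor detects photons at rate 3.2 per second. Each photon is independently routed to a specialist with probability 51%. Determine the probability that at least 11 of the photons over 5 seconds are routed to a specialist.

0.2003

Thinning: the photons that are routed to a specialist themselves form a Poisson process with rate 0.51 × 3.2 = 1.632 per second.
Over the interval, μ = 1.632 × 5 = 8.16 (5 seconds).
P(N ≥ 11) = 1 − P(N ≤ 10) ≈ 0.2003.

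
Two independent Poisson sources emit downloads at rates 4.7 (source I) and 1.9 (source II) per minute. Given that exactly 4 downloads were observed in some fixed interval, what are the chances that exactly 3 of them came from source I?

0.4158

Given the total, each event is independently from source I with probability p = λ_I/(λ_I+λ_II) = 4.7/6.6 ≈ 0.7121.
So K ~ Binomial(4, 4.7/6.6): P(K = 3) = C(4,3) · (4.7/6.6)^3 · (1.9/6.6)^1 ≈ 0.4158.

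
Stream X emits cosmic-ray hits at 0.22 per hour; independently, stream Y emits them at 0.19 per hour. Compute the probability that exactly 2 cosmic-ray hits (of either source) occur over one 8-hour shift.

0.2024

Independent Poisson processes superpose: combined rate λ = 0.22 + 0.19 = 0.41 per hour.
Over the interval, μ = 0.41 × 8 = 3.28 (an 8-hour shift = 8 hours).
P(N = 2) = e^(−3.28) · 3.28^2/2! ≈ 0.2024.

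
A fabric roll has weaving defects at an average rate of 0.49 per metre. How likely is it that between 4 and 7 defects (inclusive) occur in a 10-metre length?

Over the interval, μ = 0.49 × 10 = 4.9 (a 10-metre length = 10 metres).
P(4 ≤ N ≤ 7) = Σ_{j=4}^{7} e^(−4.9) · 4.9^j/j! ≈ 0.5975.

0.5975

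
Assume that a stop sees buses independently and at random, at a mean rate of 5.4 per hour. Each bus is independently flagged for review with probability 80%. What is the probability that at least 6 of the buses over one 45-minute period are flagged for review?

Thinning: the buses that are flagged for review themselves form a Poisson process with rate 0.8 × 5.4 = 4.32 per hour.
Over the interval, μ = 4.32 × 0.75 = 3.24 (a 45-minute period = 0.75 hours).
P(N ≥ 6) = 1 − P(N ≤ 5) ≈ 0.1100.

0.1100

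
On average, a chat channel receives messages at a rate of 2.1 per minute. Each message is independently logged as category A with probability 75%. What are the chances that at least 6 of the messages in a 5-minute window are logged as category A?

Thinning: the messages that are logged as category A themselves form a Poisson process with rate 0.75 × 2.1 = 1.575 per minute.
Over the interval, μ = 1.575 × 5 = 7.875 (a 5-minute window = 5 minutes).
P(N ≥ 6) = 1 − P(N ≤ 5) ≈ 0.7970.

0.7970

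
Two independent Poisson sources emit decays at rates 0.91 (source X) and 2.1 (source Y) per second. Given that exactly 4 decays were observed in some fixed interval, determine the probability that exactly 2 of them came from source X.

0.2669

Given the total, each event is independently from source X with probability p = λ_X/(λ_X+λ_Y) = 0.91/3.01 ≈ 0.3023.
So K ~ Binomial(4, 0.91/3.01): P(K = 2) = C(4,2) · (0.91/3.01)^2 · (2.1/3.01)^2 ≈ 0.2669.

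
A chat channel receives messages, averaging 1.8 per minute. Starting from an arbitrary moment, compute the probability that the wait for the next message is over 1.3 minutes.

0.0963

The wait for the next event is exponential with rate λ = 1.8 per minute.
P(T > 1.3) = e^(−λt) = e^(−1.8 × 1.3) = e^(−2.34) ≈ 0.0963.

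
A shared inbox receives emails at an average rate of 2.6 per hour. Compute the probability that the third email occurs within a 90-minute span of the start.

0.7469

Over the interval, μ = 2.6 × 1.5 = 3.9 (a 90-minute span = 1.5 hours).
The third arrival falls in the interval iff at least 3 events occur there: P(S_3 ≤ t) = P(N ≥ 3) = 1 − P(N ≤ 2) ≈ 0.7469.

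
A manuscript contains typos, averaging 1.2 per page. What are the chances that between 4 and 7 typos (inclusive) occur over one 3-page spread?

Over the interval, μ = 1.2 × 3 = 3.6 (a 3-page spread = 3 pages).
P(4 ≤ N ≤ 7) = Σ_{j=4}^{7} e^(−3.6) · 3.6^j/j! ≈ 0.4540.

0.4540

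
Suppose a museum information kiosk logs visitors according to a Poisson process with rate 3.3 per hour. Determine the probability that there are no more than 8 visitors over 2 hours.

0.7796

Over the interval, μ = 3.3 × 2 = 6.6 (2 hours).
P(N ≤ 8) = Σ_{j=0}^{8} e^(−μ) μ^j/j! ≈ 0.7796.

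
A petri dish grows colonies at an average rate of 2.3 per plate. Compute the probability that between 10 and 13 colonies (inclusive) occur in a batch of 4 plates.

0.3545

Over the interval, μ = 2.3 × 4 = 9.2 (a batch of 4 plates = 4 plates).
P(10 ≤ N ≤ 13) = Σ_{j=10}^{13} e^(−9.2) · 9.2^j/j! ≈ 0.3545.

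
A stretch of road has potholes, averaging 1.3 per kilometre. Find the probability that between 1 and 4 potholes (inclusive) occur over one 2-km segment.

0.8031

Over the interval, μ = 1.3 × 2 = 2.6 (a 2-km segment = 2 kilometres).
P(1 ≤ N ≤ 4) = Σ_{j=1}^{4} e^(−2.6) · 2.6^j/j! ≈ 0.8031.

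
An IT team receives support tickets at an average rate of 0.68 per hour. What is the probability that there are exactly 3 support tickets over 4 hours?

0.2209

Over the interval, μ = 0.68 × 4 = 2.72 (4 hours).
P(N = 3) = e^(−μ) μ^3/3! = e^(−2.72) · 2.72^3/6 ≈ 0.2209.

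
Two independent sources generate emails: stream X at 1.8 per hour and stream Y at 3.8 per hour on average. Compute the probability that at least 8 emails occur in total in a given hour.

0.2030

Independent Poisson processes superpose: combined rate λ = 1.8 + 3.8 = 5.6 per hour.
So μ = 5.6.
P(N ≥ 8) = 1 − P(N ≤ 7) ≈ 0.2030.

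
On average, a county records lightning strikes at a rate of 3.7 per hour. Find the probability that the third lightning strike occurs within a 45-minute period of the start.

Over the interval, μ = 3.7 × 0.75 = 2.775 (a 45-minute period = 0.75 hours).
The third arrival falls in the interval iff at least 3 events occur there: P(S_3 ≤ t) = P(N ≥ 3) = 1 − P(N ≤ 2) ≈ 0.5246.

0.5246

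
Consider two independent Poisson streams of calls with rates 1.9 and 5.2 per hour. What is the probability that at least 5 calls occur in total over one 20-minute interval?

0.0917

Independent Poisson processes superpose: combined rate λ = 1.9 + 5.2 = 7.1 per hour.
Over the interval, μ = 7.1 × 1/3 ≈ 2.36667 (a 20-minute interval = 1/3 hours).
P(N ≥ 5) = 1 − P(N ≤ 4) ≈ 0.0917.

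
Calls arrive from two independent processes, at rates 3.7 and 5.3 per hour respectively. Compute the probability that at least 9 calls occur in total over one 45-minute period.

Independent Poisson processes superpose: combined rate λ = 3.7 + 5.3 = 9 per hour.
Over the interval, μ = 9 × 0.75 = 6.75 (a 45-minute period = 0.75 hours).
P(N ≥ 9) = 1 − P(N ≤ 8) ≈ 0.2389.

0.2389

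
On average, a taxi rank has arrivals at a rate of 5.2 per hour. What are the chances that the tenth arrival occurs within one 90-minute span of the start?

0.2589

Over the interval, μ = 5.2 × 1.5 = 7.8 (a 90-minute span = 1.5 hours).
The tenth arrival falls in the interval iff at least 10 events occur there: P(S_10 ≤ t) = P(N ≥ 10) = 1 − P(N ≤ 9) ≈ 0.2589.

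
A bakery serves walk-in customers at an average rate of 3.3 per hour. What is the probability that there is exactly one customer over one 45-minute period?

Over the interval, μ = 3.3 × 0.75 = 2.475 (a 45-minute period = 0.75 hours).
P(N = 1) = e^(−μ) μ^1/1! = e^(−2.475) · 2.475^1/1 ≈ 0.2083.

0.2083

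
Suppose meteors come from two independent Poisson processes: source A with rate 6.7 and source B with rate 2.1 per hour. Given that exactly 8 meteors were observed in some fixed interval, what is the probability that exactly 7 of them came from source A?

Given the total, each event is independently from source A with probability p = λ_A/(λ_A+λ_B) = 6.7/8.8 ≈ 0.7614.
So K ~ Binomial(8, 6.7/8.8): P(K = 7) = C(8,7) · (6.7/8.8)^7 · (2.1/8.8)^1 ≈ 0.2831.

0.2831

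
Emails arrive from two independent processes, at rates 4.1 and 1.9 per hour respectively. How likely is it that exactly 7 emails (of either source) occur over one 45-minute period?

0.0824

Independent Poisson processes superpose: combined rate λ = 4.1 + 1.9 = 6 per hour.
Over the interval, μ = 6 × 0.75 = 4.5 (a 45-minute period = 0.75 hours).
P(N = 7) = e^(−4.5) · 4.5^7/7! ≈ 0.0824.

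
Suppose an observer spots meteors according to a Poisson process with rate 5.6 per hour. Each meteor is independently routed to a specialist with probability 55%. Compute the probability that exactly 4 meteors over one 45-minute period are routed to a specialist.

0.1178

Thinning: the meteors that are routed to a specialist themselves form a Poisson process with rate 0.55 × 5.6 = 3.08 per hour.
Over the interval, μ = 3.08 × 0.75 = 2.31 (a 45-minute period = 0.75 hours).
P(N = 4) = e^(−2.31) · 2.31^4/4! ≈ 0.1178.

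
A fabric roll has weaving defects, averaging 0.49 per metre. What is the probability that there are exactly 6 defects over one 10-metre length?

0.1432

Over the interval, μ = 0.49 × 10 = 4.9 (a 10-metre length = 10 metres).
P(N = 6) = e^(−μ) μ^6/6! = e^(−4.9) · 4.9^6/720 ≈ 0.1432.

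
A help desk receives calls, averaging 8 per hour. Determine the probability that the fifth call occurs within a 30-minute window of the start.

Over the interval, μ = 8 × 0.5 = 4 (a 30-minute window = 0.5 hours).
The fifth arrival falls in the interval iff at least 5 events occur there: P(S_5 ≤ t) = P(N ≥ 5) = 1 − P(N ≤ 4) ≈ 0.3712.

0.3712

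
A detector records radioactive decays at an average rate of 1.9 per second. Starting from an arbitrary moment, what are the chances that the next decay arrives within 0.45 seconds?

Inter-arrival times are exponential with rate λ = 1.9 per second.
P(T ≤ 0.45) = 1 − e^(−λt) = 1 − e^(−1.9 × 0.45) = 1 − e^(−0.855) ≈ 0.5747.

0.5747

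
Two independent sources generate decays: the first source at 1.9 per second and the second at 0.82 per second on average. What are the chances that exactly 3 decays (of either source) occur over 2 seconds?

Independent Poisson processes superpose: combined rate λ = 1.9 + 0.82 = 2.72 per second.
Over the interval, μ = 2.72 × 2 = 5.44 (2 seconds).
P(N = 3) = e^(−5.44) · 5.44^3/3! ≈ 0.1164.

0.1164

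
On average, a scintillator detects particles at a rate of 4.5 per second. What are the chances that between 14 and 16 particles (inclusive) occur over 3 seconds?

Over the interval, μ = 4.5 × 3 = 13.5 (3 seconds).
P(14 ≤ N ≤ 16) = Σ_{j=14}^{16} e^(−13.5) · 13.5^j/j! ≈ 0.2793.

0.2793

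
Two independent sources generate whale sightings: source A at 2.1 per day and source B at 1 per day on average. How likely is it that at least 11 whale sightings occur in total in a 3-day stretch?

Independent Poisson processes superpose: combined rate λ = 2.1 + 1 = 3.1 per day.
Over the interval, μ = 3.1 × 3 = 9.3 (a 3-day stretch = 3 days).
P(N ≥ 11) = 1 − P(N ≤ 10) ≈ 0.3301.

0.3301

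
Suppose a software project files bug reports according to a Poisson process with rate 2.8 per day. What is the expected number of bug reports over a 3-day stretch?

E[N] = λt = 2.8 × 3 = 8.4 (a 3-day stretch = 3 days).

8.4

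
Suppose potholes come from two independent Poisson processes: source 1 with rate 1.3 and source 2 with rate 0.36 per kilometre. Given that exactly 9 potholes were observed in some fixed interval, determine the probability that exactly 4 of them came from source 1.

Given the total, each event is independently from source 1 with probability p = λ_1/(λ_1+λ_2) = 1.3/1.66 ≈ 0.7831.
So K ~ Binomial(9, 1.3/1.66): P(K = 4) = C(9,4) · (1.3/1.66)^4 · (0.36/1.66)^5 ≈ 0.0227.

0.0227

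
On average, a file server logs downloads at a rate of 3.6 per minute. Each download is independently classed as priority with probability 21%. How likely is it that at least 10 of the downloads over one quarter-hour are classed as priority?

Thinning: the downloads that are classed as priority themselves form a Poisson process with rate 0.21 × 3.6 = 0.756 per minute.
Over the interval, μ = 0.756 × 15 = 11.34 (a quarter-hour = 15 minutes).
P(N ≥ 10) = 1 − P(N ≤ 9) ≈ 0.6952.

0.6952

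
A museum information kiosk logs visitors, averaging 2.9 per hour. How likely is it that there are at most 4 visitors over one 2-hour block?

0.3127

Over the interval, μ = 2.9 × 2 = 5.8 (a 2-hour block = 2 hours).
P(N ≤ 4) = Σ_{j=0}^{4} e^(−μ) μ^j/j! ≈ 0.3127.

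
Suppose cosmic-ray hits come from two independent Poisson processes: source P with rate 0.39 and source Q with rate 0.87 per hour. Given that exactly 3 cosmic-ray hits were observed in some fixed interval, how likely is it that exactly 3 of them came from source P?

Given the total, each event is independently from source P with probability p = λ_P/(λ_P+λ_Q) = 0.39/1.26 ≈ 0.3095.
So K ~ Binomial(3, 0.39/1.26): P(K = 3) = C(3,3) · (0.39/1.26)^3 · (0.87/1.26)^0 ≈ 0.0297.

0.0297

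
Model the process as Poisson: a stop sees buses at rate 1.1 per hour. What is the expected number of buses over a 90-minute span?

E[N] = λt = 1.1 × 1.5 = 1.65 (a 90-minute span = 1.5 hours).

1.65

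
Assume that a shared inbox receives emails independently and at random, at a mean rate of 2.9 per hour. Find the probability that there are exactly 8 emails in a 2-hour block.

0.0962

Over the interval, μ = 2.9 × 2 = 5.8 (a 2-hour block = 2 hours).
P(N = 8) = e^(−μ) μ^8/8! = e^(−5.8) · 5.8^8/40320 ≈ 0.0962.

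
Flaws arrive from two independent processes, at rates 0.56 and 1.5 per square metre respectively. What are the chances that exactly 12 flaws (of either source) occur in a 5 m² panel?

0.1001

Independent Poisson processes superpose: combined rate λ = 0.56 + 1.5 = 2.06 per square metre.
Over the interval, μ = 2.06 × 5 = 10.3 (a 5 m² panel = 5 square metres).
P(N = 12) = e^(−10.3) · 10.3^12/12! ≈ 0.1001.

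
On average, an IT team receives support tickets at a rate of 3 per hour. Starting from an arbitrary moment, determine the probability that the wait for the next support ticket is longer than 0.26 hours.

0.4584

The wait for the next event is exponential with rate λ = 3 per hour.
P(T > 0.26) = e^(−λt) = e^(−3 × 0.26) = e^(−0.78) ≈ 0.4584.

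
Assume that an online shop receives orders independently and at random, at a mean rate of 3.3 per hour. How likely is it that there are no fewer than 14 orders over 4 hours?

Over the interval, μ = 3.3 × 4 = 13.2 (4 hours).
P(N ≥ 14) = 1 − P(N ≤ 13) = 1 − Σ_{j=0}^{13} e^(−μ) μ^j/j! ≈ 0.4489.

0.4489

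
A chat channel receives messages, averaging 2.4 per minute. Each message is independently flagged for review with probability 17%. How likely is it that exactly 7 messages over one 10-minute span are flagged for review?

Thinning: the messages that are flagged for review themselves form a Poisson process with rate 0.17 × 2.4 = 0.408 per minute.
Over the interval, μ = 0.408 × 10 = 4.08 (a 10-minute span = 10 minutes).
P(N = 7) = e^(−4.08) · 4.08^7/7! ≈ 0.0631.

0.0631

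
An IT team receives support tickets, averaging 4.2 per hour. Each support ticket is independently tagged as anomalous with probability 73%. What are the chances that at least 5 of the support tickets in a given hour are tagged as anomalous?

0.1959

Thinning: the support tickets that are tagged as anomalous themselves form a Poisson process with rate 0.73 × 4.2 = 3.066 per hour.
So μ = 3.066.
P(N ≥ 5) = 1 − P(N ≤ 4) ≈ 0.1959.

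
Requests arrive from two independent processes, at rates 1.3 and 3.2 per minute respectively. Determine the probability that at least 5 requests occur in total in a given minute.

Independent Poisson processes superpose: combined rate λ = 1.3 + 3.2 = 4.5 per minute.
So μ = 4.5.
P(N ≥ 5) = 1 − P(N ≤ 4) ≈ 0.4679.

0.4679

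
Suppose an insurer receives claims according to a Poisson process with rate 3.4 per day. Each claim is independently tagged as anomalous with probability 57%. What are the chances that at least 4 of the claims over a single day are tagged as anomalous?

0.1319

Thinning: the claims that are tagged as anomalous themselves form a Poisson process with rate 0.57 × 3.4 = 1.938 per day.
So μ = 1.938.
P(N ≥ 4) = 1 − P(N ≤ 3) ≈ 0.1319.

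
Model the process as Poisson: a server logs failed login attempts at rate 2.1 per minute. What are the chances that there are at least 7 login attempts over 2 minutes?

Over the interval, μ = 2.1 × 2 = 4.2 (2 minutes).
P(N ≥ 7) = 1 − P(N ≤ 6) = 1 − Σ_{j=0}^{6} e^(−μ) μ^j/j! ≈ 0.1325.

0.1325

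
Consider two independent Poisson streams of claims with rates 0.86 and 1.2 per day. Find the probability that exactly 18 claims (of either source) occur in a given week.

0.0620

Independent Poisson processes superpose: combined rate λ = 0.86 + 1.2 = 2.06 per day.
Over the interval, μ = 2.06 × 7 = 14.42 (a week = 7 days).
P(N = 18) = e^(−14.42) · 14.42^18/18! ≈ 0.0620.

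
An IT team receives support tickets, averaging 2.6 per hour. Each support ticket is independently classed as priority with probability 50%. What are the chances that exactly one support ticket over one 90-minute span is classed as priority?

0.2774

Thinning: the support tickets that are classed as priority themselves form a Poisson process with rate 0.5 × 2.6 = 1.3 per hour.
Over the interval, μ = 1.3 × 1.5 = 1.95 (a 90-minute span = 1.5 hours).
P(N = 1) = e^(−1.95) · 1.95^1/1! ≈ 0.2774.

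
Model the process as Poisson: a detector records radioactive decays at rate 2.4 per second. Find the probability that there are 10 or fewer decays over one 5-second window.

Over the interval, μ = 2.4 × 5 = 12 (a 5-second window = 5 seconds).
P(N ≤ 10) = Σ_{j=0}^{10} e^(−μ) μ^j/j! ≈ 0.3472.

0.3472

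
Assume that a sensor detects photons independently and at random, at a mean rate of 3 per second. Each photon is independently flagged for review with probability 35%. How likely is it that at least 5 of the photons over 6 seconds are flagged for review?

Thinning: the photons that are flagged for review themselves form a Poisson process with rate 0.35 × 3 = 1.05 per second.
Over the interval, μ = 1.05 × 6 = 6.3 (6 seconds).
P(N ≥ 5) = 1 − P(N ≤ 4) ≈ 0.7531.

0.7531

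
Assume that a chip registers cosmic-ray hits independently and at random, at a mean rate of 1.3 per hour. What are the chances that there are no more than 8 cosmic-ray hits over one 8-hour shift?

0.2896

Over the interval, μ = 1.3 × 8 = 10.4 (an 8-hour shift = 8 hours).
P(N ≤ 8) = Σ_{j=0}^{8} e^(−μ) μ^j/j! ≈ 0.2896.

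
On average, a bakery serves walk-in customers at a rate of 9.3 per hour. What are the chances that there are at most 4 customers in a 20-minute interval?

0.7982

Over the interval, μ = 9.3 × 1/3 = 3.1 (a 20-minute interval = 1/3 hours).
P(N ≤ 4) = Σ_{j=0}^{4} e^(−μ) μ^j/j! ≈ 0.7982.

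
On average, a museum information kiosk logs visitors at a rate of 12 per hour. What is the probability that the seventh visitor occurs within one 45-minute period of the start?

Over the interval, μ = 12 × 0.75 = 9 (a 45-minute period = 0.75 hours).
The seventh arrival falls in the interval iff at least 7 events occur there: P(S_7 ≤ t) = P(N ≥ 7) = 1 − P(N ≤ 6) ≈ 0.7932.

0.7932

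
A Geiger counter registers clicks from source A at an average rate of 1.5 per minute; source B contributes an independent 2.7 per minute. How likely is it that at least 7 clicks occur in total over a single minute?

Independent Poisson processes superpose: combined rate λ = 1.5 + 2.7 = 4.2 per minute.
So μ = 4.2.
P(N ≥ 7) = 1 − P(N ≤ 6) ≈ 0.1325.

0.1325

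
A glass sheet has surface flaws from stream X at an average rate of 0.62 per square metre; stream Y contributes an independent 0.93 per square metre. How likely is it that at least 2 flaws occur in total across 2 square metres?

0.8153

Independent Poisson processes superpose: combined rate λ = 0.62 + 0.93 = 1.55 per square metre.
Over the interval, μ = 1.55 × 2 = 3.1 (2 square metres).
P(N ≥ 2) = 1 − P(N ≤ 1) ≈ 0.8153.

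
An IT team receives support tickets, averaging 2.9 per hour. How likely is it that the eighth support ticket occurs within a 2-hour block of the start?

Over the interval, μ = 2.9 × 2 = 5.8 (a 2-hour block = 2 hours).
The eighth arrival falls in the interval iff at least 8 events occur there: P(S_8 ≤ t) = P(N ≥ 8) = 1 − P(N ≤ 7) ≈ 0.2290.

0.2290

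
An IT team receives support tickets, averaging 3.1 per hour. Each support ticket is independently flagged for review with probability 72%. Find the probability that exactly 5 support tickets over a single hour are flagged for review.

Thinning: the support tickets that are flagged for review themselves form a Poisson process with rate 0.72 × 3.1 = 2.232 per hour.
So μ = 2.232.
P(N = 5) = e^(−2.232) · 2.232^5/5! ≈ 0.0495.

0.0495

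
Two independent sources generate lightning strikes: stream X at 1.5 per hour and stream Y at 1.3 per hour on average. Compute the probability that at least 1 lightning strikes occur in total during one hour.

0.9392

Independent Poisson processes superpose: combined rate λ = 1.5 + 1.3 = 2.8 per hour.
So μ = 2.8.
P(N ≥ 1) = 1 − P(N ≤ 0) ≈ 0.9392.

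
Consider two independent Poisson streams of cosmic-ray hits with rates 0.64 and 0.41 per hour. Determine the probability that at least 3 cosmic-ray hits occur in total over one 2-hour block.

Independent Poisson processes superpose: combined rate λ = 0.64 + 0.41 = 1.05 per hour.
Over the interval, μ = 1.05 × 2 = 2.1 (a 2-hour block = 2 hours).
P(N ≥ 3) = 1 − P(N ≤ 2) ≈ 0.3504.

0.3504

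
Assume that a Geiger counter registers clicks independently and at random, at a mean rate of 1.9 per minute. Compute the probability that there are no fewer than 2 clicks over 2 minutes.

Over the interval, μ = 1.9 × 2 = 3.8 (2 minutes).
P(N ≥ 2) = 1 − P(N ≤ 1) = 1 − Σ_{j=0}^{1} e^(−μ) μ^j/j! ≈ 0.8926.

0.8926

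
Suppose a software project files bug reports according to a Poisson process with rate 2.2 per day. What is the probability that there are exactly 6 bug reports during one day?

0.0174

With mean μ = 2.2 per day,
P(N = 6) = e^(−μ) μ^6/6! = e^(−2.2) · 2.2^6/720 ≈ 0.0174.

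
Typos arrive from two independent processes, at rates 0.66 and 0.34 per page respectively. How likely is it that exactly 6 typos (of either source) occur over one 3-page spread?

0.0504

Independent Poisson processes superpose: combined rate λ = 0.66 + 0.34 = 1 per page.
Over the interval, μ = 1 × 3 = 3 (a 3-page spread = 3 pages).
P(N = 6) = e^(−3) · 3^6/6! ≈ 0.0504.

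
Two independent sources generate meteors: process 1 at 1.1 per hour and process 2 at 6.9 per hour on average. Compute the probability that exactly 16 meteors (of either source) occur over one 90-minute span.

Independent Poisson processes superpose: combined rate λ = 1.1 + 6.9 = 8 per hour.
Over the interval, μ = 8 × 1.5 = 12 (a 90-minute span = 1.5 hours).
P(N = 16) = e^(−12) · 12^16/16! ≈ 0.0543.

0.0543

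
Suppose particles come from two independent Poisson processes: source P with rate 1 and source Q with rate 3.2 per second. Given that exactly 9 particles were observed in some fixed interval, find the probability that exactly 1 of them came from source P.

0.2433

Given the total, each event is independently from source P with probability p = λ_P/(λ_P+λ_Q) = 1/4.2 ≈ 0.2381.
So K ~ Binomial(9, 1/4.2): P(K = 1) = C(9,1) · (1/4.2)^1 · (3.2/4.2)^8 ≈ 0.2433.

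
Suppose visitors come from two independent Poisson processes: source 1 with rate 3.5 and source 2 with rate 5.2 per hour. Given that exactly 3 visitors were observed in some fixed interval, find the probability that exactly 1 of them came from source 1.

0.4312

Given the total, each event is independently from source 1 with probability p = λ_1/(λ_1+λ_2) = 3.5/8.7 ≈ 0.4023.
So K ~ Binomial(3, 3.5/8.7): P(K = 1) = C(3,1) · (3.5/8.7)^1 · (5.2/8.7)^2 ≈ 0.4312.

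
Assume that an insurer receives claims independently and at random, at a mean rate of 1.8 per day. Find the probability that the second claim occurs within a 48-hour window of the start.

Over the interval, μ = 1.8 × 2 = 3.6 (a 48-hour window = 2 days).
The second arrival falls in the interval iff at least 2 events occur there: P(S_2 ≤ t) = P(N ≥ 2) = 1 − P(N ≤ 1) ≈ 0.8743.

0.8743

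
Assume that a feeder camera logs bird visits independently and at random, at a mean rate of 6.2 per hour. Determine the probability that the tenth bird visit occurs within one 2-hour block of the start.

Over the interval, μ = 6.2 × 2 = 12.4 (a 2-hour block = 2 hours).
The tenth arrival falls in the interval iff at least 10 events occur there: P(S_10 ≤ t) = P(N ≥ 10) = 1 − P(N ≤ 9) ≈ 0.7908.

0.7908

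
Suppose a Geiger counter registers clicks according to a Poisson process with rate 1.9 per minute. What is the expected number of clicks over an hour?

E[N] = λt = 1.9 × 60 = 114 (an hour = 60 minutes).

114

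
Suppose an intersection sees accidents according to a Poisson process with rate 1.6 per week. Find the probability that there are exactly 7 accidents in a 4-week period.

Over the interval, μ = 1.6 × 4 = 6.4 (a 4-week period = 4 weeks).
P(N = 7) = e^(−μ) μ^7/7! = e^(−6.4) · 6.4^7/5040 ≈ 0.1450.

0.1450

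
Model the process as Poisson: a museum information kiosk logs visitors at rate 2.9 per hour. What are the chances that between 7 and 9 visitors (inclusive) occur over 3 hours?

0.3914

Over the interval, μ = 2.9 × 3 = 8.7 (3 hours).
P(7 ≤ N ≤ 9) = Σ_{j=7}^{9} e^(−8.7) · 8.7^j/j! ≈ 0.3914.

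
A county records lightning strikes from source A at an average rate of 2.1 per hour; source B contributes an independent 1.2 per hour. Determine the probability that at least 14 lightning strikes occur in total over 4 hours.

Independent Poisson processes superpose: combined rate λ = 2.1 + 1.2 = 3.3 per hour.
Over the interval, μ = 3.3 × 4 = 13.2 (4 hours).
P(N ≥ 14) = 1 − P(N ≤ 13) ≈ 0.4489.

0.4489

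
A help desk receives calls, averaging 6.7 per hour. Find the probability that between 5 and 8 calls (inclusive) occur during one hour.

0.5651

With mean μ = 6.7 per hour,
P(5 ≤ N ≤ 8) = Σ_{j=5}^{8} e^(−6.7) · 6.7^j/j! ≈ 0.5651.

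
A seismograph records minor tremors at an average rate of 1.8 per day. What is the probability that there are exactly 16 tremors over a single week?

Over the interval, μ = 1.8 × 7 = 12.6 (a week = 7 days).
P(N = 16) = e^(−μ) μ^16/16! = e^(−12.6) · 12.6^16/20922789888000 ≈ 0.0650.

0.0650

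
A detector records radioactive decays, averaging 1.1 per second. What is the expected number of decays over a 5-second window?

5.5

E[N] = λt = 1.1 × 5 = 5.5 (a 5-second window = 5 seconds).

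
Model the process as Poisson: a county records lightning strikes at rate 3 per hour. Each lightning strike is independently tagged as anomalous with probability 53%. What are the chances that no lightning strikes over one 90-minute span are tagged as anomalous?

0.0921

Thinning: the lightning strikes that are tagged as anomalous themselves form a Poisson process with rate 0.53 × 3 = 1.59 per hour.
Over the interval, μ = 1.59 × 1.5 = 2.385 (a 90-minute span = 1.5 hours).
P(N = 0) = e^(−2.385) · 2.385^0/0! ≈ 0.0921.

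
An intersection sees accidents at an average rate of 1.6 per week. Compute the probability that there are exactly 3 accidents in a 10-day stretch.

Over the interval, μ = 1.6 × 10/7 ≈ 2.28571 (a 10-day stretch = 10/7 weeks).
P(N = 3) = e^(−μ) μ^3/3! = e^(−2.28571) · 2.28571^3/6 ≈ 0.2024.

0.2024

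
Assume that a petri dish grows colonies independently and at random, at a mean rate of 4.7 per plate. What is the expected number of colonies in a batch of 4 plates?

E[N] = λt = 4.7 × 4 = 18.8 (a batch of 4 plates = 4 plates).

18.8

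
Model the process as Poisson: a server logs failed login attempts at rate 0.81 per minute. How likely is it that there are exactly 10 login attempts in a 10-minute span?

0.1017

Over the interval, μ = 0.81 × 10 = 8.1 (a 10-minute span = 10 minutes).
P(N = 10) = e^(−μ) μ^10/10! = e^(−8.1) · 8.1^10/3628800 ≈ 0.1017.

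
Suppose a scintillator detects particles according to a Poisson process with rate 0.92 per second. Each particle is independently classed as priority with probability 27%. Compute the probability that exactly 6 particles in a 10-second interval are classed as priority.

Thinning: the particles that are classed as priority themselves form a Poisson process with rate 0.27 × 0.92 = 0.2484 per second.
Over the interval, μ = 0.2484 × 10 = 2.484 (a 10-second interval = 10 seconds).
P(N = 6) = e^(−2.484) · 2.484^6/6! ≈ 0.0272.

0.0272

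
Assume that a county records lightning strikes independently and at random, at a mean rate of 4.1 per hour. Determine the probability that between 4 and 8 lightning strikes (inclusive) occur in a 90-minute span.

Over the interval, μ = 4.1 × 1.5 = 6.15 (a 90-minute span = 1.5 hours).
P(4 ≤ N ≤ 8) = Σ_{j=4}^{8} e^(−6.15) · 6.15^j/j! ≈ 0.6931.

0.6931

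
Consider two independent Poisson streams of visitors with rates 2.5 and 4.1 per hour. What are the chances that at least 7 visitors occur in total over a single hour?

0.4892

Independent Poisson processes superpose: combined rate λ = 2.5 + 4.1 = 6.6 per hour.
So μ = 6.6.
P(N ≥ 7) = 1 − P(N ≤ 6) ≈ 0.4892.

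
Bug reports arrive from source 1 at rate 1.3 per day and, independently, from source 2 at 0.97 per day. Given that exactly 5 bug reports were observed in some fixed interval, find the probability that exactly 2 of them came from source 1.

0.2559

Given the total, each event is independently from source 1 with probability p = λ_1/(λ_1+λ_2) = 1.3/2.27 ≈ 0.5727.
So K ~ Binomial(5, 1.3/2.27): P(K = 2) = C(5,2) · (1.3/2.27)^2 · (0.97/2.27)^3 ≈ 0.2559.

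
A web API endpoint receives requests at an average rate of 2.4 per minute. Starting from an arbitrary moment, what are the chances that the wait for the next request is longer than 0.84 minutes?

The wait for the next event is exponential with rate λ = 2.4 per minute.
P(T > 0.84) = e^(−λt) = e^(−2.4 × 0.84) = e^(−2.016) ≈ 0.1332.

0.1332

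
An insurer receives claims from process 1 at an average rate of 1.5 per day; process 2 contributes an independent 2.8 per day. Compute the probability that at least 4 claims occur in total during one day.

Independent Poisson processes superpose: combined rate λ = 1.5 + 2.8 = 4.3 per day.
So μ = 4.3.
P(N ≥ 4) = 1 − P(N ≤ 3) ≈ 0.6228.

0.6228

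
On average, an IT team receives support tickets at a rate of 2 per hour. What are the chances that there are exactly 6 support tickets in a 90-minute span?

Over the interval, μ = 2 × 1.5 = 3 (a 90-minute span = 1.5 hours).
P(N = 6) = e^(−μ) μ^6/6! = e^(−3) · 3^6/720 ≈ 0.0504.

0.0504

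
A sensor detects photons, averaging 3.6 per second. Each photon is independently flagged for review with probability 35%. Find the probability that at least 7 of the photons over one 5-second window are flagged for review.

0.4418

Thinning: the photons that are flagged for review themselves form a Poisson process with rate 0.35 × 3.6 = 1.26 per second.
Over the interval, μ = 1.26 × 5 = 6.3 (a 5-second window = 5 seconds).
P(N ≥ 7) = 1 − P(N ≤ 6) ≈ 0.4418.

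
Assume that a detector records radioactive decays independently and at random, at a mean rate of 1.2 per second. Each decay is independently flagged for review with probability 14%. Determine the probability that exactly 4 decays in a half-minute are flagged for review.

Thinning: the decays that are flagged for review themselves form a Poisson process with rate 0.14 × 1.2 = 0.168 per second.
Over the interval, μ = 0.168 × 30 = 5.04 (a half-minute = 30 seconds).
P(N = 4) = e^(−5.04) · 5.04^4/4! ≈ 0.1740.

0.1740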